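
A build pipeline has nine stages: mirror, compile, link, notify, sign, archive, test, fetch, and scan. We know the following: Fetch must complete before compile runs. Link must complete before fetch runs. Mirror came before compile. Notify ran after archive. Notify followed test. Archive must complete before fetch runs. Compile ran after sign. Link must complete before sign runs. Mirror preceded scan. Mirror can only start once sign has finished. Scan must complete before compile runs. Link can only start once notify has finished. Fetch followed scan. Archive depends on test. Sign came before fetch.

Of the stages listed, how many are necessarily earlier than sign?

4

Directly stated before sign: link.
Archive reaches sign via archive → notify → link → sign.
Notify reaches sign via notify → link → sign.
Test reaches sign via test → notify → link → sign.
No chain forces compile (or any of the others) ahead of sign.
That's archive, link, notify, and test — 4 in all.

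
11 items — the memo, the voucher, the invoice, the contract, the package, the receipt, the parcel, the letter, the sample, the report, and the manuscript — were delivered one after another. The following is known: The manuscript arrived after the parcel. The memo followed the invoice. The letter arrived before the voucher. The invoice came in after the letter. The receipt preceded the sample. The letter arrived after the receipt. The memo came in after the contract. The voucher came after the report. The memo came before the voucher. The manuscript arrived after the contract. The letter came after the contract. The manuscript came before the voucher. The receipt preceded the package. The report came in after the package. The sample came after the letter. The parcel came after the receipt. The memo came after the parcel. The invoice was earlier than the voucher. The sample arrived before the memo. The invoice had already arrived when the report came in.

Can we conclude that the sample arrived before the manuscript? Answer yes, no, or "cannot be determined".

cannot be determined

No chain of stated constraints runs from the sample to the manuscript, and none runs from the manuscript to the sample either.
So the relative order of the sample and the manuscript is not fixed by the given facts.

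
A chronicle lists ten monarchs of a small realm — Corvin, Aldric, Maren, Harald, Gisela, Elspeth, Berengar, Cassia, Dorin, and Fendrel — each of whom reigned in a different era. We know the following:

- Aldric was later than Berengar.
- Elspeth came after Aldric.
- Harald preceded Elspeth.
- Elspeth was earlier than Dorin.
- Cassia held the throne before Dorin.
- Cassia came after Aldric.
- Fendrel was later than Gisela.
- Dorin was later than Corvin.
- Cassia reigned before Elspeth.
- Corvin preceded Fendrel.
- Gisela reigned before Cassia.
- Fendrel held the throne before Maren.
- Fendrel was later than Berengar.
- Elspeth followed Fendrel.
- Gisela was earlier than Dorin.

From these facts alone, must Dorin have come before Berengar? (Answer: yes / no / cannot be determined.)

no

Tracing the constraints gives Berengar → Fendrel → Elspeth → Dorin, so Berengar must come before Dorin.
That means Dorin cannot be before Berengar.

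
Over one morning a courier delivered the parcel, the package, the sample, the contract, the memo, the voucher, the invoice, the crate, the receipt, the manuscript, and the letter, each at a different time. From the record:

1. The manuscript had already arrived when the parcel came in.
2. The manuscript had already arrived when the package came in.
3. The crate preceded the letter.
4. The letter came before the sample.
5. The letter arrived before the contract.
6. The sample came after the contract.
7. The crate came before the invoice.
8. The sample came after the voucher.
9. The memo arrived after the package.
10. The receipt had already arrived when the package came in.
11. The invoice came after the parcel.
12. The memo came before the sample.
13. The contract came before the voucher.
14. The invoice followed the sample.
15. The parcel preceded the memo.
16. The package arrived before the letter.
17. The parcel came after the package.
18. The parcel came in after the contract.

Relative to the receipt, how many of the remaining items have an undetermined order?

Forced after the receipt: the contract, the invoice, the letter, the memo, the package, the parcel, the sample, and the voucher.
That leaves the crate and the manuscript with no forced order relative to the receipt — 2.

2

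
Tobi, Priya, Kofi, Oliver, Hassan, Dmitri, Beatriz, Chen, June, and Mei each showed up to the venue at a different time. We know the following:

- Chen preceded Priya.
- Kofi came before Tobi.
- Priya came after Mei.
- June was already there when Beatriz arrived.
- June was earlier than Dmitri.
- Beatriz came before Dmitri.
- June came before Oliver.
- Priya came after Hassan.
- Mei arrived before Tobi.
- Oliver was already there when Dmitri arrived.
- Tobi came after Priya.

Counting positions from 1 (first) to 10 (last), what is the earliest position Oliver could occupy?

June must come before Oliver — 1 forced predecessor.
Nothing else is forced ahead of Oliver, so their earliest slot is position 1 + 1 = 2.

2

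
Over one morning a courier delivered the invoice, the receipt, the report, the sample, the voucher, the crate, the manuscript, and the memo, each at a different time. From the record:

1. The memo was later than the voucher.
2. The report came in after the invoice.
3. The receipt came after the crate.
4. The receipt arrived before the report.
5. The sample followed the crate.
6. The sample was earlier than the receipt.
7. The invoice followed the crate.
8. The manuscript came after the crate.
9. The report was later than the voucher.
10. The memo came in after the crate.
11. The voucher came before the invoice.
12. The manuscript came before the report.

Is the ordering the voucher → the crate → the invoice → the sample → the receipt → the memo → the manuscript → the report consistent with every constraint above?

yes

Check each stated constraint against the proposed order — e.g. the invoice is ahead of the report; the voucher is ahead of the report. Every pair is in the required order; nothing is violated.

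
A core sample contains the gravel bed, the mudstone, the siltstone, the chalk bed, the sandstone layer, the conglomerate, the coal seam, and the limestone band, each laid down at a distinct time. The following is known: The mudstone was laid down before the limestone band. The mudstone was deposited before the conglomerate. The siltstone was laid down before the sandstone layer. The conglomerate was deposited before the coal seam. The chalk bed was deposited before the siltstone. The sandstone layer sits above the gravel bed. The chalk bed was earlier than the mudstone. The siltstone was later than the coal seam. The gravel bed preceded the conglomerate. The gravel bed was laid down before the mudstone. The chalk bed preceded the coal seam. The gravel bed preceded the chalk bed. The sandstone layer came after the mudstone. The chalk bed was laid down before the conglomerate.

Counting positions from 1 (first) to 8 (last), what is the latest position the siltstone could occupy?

The siltstone must come before the sandstone layer — 1 layer forced after it.
Everything else can be placed before the siltstone in some valid order, so the siltstone can sit as late as position 8 − 1 = 7.

7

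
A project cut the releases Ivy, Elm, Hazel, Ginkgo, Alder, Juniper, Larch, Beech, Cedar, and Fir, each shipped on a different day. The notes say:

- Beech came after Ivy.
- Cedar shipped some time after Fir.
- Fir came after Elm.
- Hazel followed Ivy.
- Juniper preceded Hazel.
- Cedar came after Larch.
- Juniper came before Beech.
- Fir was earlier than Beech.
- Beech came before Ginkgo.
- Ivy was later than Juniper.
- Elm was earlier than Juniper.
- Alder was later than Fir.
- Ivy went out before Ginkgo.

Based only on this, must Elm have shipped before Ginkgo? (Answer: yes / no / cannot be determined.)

yes

Chain the constraints: Elm → Fir → Beech → Ginkgo. Each link is directly stated, so Elm comes before Ginkgo.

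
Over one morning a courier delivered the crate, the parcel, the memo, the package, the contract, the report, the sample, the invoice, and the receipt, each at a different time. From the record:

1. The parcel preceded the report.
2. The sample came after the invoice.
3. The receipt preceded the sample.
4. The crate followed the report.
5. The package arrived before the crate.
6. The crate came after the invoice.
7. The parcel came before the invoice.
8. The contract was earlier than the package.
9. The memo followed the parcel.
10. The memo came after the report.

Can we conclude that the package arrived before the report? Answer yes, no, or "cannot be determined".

No chain of stated constraints runs from the package to the report, and none runs from the report to the package either.
So the relative order of the package and the report is not fixed by the given facts.

cannot be determined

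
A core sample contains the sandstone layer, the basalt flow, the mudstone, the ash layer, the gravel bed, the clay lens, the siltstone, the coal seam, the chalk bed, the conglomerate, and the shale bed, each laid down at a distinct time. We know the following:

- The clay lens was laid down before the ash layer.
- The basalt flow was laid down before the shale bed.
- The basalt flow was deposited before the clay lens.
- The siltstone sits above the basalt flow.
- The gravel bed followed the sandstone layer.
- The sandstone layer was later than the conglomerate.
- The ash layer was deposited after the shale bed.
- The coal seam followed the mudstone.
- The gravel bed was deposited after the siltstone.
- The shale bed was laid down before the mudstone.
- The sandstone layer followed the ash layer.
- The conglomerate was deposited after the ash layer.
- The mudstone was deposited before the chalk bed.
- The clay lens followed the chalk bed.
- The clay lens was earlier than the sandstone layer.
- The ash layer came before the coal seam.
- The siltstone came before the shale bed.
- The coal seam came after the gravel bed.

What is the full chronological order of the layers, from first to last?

the basalt flow, the siltstone, the shale bed, the mudstone, the chalk bed, the clay lens, the ash layer, the conglomerate, the sandstone layer, the gravel bed, the coal seam

The constraints fix every adjacent pair, so only one ordering works:
the basalt flow → the siltstone → the shale bed → the mudstone → the chalk bed → the clay lens → the ash layer → the conglomerate → the sandstone layer → the gravel bed → the coal seam.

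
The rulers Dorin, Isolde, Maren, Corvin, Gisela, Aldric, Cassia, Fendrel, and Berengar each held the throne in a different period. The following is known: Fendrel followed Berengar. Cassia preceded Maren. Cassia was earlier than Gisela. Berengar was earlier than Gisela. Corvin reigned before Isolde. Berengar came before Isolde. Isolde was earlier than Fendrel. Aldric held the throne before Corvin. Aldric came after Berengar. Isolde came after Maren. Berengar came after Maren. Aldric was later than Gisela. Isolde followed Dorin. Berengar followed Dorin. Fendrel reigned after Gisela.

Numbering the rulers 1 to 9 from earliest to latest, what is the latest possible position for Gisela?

Gisela must come before Aldric, Corvin, Fendrel, and Isolde — 4 rulers forced after them.
Everything else can be placed before Gisela in some valid order, so Gisela can sit as late as position 9 − 4 = 5.

5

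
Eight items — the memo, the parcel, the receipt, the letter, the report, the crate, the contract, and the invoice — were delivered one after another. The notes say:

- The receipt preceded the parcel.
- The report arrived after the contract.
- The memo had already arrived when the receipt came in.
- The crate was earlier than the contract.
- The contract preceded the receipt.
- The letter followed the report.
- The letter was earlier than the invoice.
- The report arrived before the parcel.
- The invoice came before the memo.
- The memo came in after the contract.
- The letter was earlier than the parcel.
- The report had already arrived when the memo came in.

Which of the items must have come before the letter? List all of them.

Directly stated before the letter: the report.
The contract reaches the letter via the contract → the report → the letter.
The crate reaches the letter via the crate → the contract → the report → the letter.
No chain forces the invoice (or any of the others) ahead of the letter.

the contract, the crate, the report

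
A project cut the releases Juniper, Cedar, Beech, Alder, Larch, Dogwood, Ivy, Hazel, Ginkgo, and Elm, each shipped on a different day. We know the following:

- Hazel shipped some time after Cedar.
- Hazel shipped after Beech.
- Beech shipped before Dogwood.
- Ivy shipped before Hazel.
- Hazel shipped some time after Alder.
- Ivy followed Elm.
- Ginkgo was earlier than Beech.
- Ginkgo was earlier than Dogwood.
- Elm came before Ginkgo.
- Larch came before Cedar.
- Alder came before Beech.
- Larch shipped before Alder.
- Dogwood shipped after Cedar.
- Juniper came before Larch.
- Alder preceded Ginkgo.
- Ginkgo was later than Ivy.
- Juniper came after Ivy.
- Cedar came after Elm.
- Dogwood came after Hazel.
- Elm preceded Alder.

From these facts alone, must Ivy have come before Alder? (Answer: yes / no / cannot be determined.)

yes

Chain the constraints: Ivy → Juniper → Larch → Alder. Each link is directly stated, so Ivy comes before Alder.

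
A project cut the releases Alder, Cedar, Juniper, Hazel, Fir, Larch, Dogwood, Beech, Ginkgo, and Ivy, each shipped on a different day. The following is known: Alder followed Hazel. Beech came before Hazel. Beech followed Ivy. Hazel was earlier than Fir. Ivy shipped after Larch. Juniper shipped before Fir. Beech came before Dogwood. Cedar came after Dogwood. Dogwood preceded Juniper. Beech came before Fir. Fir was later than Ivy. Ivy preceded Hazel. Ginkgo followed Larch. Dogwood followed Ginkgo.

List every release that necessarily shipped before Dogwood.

Beech, Ginkgo, Ivy, Larch

Directly stated before Dogwood: Beech and Ginkgo.
Ivy reaches Dogwood via Ivy → Beech → Dogwood.
Larch reaches Dogwood via Larch → Ginkgo → Dogwood.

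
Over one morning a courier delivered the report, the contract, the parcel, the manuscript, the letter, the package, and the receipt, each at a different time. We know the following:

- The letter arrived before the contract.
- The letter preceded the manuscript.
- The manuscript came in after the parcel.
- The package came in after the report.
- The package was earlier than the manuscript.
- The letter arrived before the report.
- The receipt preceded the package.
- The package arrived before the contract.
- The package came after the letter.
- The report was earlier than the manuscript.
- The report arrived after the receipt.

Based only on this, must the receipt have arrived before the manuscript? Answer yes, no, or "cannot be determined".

yes

Chain the constraints: the receipt → the package → the manuscript. Each link is directly stated, so the receipt comes before the manuscript.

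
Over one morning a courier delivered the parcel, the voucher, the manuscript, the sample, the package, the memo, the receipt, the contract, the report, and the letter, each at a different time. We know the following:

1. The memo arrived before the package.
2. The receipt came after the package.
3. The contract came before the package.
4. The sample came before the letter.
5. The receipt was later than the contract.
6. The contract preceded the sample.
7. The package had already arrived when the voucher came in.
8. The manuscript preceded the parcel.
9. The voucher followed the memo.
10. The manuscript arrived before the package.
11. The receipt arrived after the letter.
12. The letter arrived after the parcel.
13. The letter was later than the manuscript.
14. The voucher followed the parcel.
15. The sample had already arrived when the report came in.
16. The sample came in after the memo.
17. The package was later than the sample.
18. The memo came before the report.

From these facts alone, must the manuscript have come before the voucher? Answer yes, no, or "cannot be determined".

yes

Chain the constraints: the manuscript → the package → the voucher. Each link is directly stated, so the manuscript comes before the voucher.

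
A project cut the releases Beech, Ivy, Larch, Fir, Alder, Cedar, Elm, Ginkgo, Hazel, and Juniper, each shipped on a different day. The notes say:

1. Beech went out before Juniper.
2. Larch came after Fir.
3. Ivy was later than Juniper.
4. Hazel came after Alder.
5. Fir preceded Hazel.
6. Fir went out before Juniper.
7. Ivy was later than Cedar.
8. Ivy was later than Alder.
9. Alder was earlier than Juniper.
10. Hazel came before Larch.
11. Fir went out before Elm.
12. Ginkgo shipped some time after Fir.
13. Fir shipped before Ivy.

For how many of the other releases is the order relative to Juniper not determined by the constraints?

5

Forced before Juniper: Alder, Beech, and Fir; forced after Juniper: Ivy.
That leaves Cedar, Elm, Ginkgo, Hazel, and Larch with no forced order relative to Juniper — 5.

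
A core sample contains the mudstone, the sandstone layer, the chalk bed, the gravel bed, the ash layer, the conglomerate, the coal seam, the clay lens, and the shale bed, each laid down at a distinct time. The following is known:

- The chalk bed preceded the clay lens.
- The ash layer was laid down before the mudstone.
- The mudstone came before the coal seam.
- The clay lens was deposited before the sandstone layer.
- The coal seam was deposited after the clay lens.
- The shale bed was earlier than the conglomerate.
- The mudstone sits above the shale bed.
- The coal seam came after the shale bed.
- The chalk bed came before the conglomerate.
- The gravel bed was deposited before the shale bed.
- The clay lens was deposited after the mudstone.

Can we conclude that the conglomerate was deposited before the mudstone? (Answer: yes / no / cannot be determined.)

No chain of stated constraints runs from the conglomerate to the mudstone, and none runs from the mudstone to the conglomerate either.
So the relative order of the conglomerate and the mudstone is not fixed by the given facts.

cannot be determined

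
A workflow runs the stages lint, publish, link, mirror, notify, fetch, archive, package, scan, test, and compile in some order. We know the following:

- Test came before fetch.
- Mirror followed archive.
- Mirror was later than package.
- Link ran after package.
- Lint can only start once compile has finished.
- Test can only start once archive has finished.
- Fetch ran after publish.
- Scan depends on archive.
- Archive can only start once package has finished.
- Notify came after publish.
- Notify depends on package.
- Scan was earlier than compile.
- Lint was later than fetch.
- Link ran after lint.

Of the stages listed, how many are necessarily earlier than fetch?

4

Directly stated before fetch: publish and test.
Archive reaches fetch via archive → test → fetch.
Package reaches fetch via package → archive → test → fetch.
That's archive, package, publish, and test — 4 in all.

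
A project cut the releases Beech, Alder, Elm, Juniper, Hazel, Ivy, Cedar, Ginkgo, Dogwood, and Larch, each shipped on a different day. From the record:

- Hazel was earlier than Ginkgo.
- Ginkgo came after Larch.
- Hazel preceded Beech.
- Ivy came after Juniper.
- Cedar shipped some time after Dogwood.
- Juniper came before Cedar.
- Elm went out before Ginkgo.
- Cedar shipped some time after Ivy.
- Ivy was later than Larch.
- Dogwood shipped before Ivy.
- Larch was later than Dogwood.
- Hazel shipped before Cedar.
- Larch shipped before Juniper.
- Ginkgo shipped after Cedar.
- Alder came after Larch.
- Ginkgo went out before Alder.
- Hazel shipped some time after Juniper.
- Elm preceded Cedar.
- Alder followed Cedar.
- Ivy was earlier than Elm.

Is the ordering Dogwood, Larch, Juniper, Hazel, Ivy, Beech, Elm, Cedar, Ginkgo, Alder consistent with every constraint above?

Check each stated constraint against the proposed order — e.g. Dogwood is ahead of Cedar; Larch is ahead of Alder. Every pair is in the required order; nothing is violated.

yes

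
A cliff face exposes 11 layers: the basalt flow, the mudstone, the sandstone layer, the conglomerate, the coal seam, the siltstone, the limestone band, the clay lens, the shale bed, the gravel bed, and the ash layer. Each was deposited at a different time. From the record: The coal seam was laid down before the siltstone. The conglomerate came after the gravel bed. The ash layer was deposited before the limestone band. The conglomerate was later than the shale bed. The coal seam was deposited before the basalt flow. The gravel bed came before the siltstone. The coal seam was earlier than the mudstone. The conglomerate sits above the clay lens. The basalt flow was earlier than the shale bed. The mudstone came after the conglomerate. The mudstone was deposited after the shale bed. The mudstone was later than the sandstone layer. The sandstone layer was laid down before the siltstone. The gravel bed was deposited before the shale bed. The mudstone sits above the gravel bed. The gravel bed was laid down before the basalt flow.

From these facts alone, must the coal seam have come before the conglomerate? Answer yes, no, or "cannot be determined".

yes

Chain the constraints: the coal seam → the basalt flow → the shale bed → the conglomerate. Each link is directly stated, so the coal seam comes before the conglomerate.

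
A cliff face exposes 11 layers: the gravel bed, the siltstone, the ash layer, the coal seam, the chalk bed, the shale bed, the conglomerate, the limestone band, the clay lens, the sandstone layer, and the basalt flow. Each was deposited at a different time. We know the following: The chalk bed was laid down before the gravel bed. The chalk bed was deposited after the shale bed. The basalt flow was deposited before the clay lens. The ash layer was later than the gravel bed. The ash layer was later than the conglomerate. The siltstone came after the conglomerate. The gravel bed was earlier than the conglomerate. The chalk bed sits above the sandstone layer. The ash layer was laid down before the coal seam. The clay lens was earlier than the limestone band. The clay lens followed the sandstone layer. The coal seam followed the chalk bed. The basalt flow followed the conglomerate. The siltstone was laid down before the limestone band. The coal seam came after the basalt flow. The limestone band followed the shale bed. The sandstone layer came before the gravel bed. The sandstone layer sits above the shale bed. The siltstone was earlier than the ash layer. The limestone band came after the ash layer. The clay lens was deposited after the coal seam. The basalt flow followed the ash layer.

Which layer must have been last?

Every other layer has a chain of constraints placing it before the limestone band, so the limestone band is last.

the limestone band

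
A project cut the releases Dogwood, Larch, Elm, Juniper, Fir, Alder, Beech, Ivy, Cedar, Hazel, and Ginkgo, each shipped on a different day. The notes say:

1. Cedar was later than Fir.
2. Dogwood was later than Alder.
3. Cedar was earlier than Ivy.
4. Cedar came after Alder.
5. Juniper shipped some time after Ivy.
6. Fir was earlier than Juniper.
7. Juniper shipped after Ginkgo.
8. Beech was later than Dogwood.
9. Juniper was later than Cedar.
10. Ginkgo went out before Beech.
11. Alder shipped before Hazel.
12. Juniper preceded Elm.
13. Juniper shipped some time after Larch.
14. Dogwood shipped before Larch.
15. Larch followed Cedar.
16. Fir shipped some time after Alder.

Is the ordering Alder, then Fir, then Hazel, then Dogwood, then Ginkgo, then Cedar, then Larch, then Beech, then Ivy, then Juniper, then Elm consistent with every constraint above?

yes

Check each stated constraint against the proposed order — e.g. Alder is ahead of Cedar; Fir is ahead of Juniper. Every pair is in the required order; nothing is violated.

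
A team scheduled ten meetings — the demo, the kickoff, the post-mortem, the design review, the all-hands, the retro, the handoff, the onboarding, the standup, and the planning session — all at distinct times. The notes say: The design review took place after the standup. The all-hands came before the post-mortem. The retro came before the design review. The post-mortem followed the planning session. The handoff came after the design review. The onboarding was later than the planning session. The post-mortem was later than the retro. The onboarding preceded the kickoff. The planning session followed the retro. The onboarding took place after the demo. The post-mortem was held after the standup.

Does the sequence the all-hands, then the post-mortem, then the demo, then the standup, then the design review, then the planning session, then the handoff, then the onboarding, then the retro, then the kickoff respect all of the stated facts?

The constraints require the retro before the design review, but in the proposed sequence the design review appears ahead of the retro. That one violation is enough.

no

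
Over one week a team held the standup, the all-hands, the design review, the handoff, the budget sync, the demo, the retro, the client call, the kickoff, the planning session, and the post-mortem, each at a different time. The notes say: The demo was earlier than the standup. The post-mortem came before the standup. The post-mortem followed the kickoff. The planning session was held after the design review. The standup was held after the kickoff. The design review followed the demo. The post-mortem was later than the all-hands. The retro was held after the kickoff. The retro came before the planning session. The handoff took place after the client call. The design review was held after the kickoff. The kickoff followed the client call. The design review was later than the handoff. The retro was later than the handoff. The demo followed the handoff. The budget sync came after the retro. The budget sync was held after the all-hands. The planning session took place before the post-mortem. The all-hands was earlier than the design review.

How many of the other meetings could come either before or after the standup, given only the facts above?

1

Forced before the standup: the all-hands, the client call, the demo, the design review, the handoff, the kickoff, the planning session, the post-mortem, and the retro.
That leaves the budget sync with no forced order relative to the standup — 1.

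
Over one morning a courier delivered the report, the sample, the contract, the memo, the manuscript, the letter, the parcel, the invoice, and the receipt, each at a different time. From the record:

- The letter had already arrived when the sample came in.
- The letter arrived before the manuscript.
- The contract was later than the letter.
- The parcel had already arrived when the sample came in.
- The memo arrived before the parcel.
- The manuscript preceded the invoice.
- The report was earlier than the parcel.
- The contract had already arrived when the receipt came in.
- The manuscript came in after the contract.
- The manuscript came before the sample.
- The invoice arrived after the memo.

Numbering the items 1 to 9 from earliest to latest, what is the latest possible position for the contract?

5

The contract must come before the invoice, the manuscript, the receipt, and the sample — 4 items forced after it.
Everything else can be placed before the contract in some valid order, so the contract can sit as late as position 9 − 4 = 5.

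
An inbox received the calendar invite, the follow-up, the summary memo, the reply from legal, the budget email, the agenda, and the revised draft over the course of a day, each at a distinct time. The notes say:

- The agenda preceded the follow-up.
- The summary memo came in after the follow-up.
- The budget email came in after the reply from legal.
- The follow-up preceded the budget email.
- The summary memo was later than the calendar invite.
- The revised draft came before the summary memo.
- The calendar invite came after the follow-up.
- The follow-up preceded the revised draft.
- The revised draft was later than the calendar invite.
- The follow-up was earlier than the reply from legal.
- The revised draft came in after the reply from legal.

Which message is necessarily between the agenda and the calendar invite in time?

the follow-up

Tracing the constraints gives the agenda → the follow-up → the calendar invite, so the follow-up sits after the agenda and before the calendar invite.
No other message is forced both after the agenda and before the calendar invite.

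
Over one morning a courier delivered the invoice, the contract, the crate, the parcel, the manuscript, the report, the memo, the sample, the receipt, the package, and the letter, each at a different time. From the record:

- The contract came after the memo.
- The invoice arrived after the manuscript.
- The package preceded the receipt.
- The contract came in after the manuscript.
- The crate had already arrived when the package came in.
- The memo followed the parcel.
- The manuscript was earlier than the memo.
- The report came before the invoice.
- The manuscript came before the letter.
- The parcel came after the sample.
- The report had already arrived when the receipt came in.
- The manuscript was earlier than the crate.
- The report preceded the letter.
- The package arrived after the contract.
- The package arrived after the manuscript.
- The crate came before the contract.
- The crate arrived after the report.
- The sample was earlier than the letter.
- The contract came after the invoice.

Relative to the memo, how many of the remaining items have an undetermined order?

Forced before the memo: the manuscript, the parcel, and the sample; forced after the memo: the contract, the package, and the receipt.
That leaves the crate, the invoice, the letter, and the report with no forced order relative to the memo — 4.

4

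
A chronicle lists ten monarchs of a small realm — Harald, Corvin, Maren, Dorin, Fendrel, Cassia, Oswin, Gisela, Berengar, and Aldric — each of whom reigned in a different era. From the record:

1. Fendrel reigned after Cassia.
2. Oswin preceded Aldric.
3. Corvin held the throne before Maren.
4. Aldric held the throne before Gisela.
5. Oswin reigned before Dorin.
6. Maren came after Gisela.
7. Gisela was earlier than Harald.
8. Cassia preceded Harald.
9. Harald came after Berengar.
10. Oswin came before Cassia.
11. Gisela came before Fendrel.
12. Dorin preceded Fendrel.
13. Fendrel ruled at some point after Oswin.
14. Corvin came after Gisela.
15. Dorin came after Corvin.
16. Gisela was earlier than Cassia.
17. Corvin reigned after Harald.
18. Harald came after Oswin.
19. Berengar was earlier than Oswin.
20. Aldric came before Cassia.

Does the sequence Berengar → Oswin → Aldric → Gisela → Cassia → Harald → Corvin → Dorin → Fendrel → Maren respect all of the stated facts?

Check each stated constraint against the proposed order — e.g. Oswin is ahead of Dorin; Oswin is ahead of Fendrel. Every pair is in the required order; nothing is violated.

yes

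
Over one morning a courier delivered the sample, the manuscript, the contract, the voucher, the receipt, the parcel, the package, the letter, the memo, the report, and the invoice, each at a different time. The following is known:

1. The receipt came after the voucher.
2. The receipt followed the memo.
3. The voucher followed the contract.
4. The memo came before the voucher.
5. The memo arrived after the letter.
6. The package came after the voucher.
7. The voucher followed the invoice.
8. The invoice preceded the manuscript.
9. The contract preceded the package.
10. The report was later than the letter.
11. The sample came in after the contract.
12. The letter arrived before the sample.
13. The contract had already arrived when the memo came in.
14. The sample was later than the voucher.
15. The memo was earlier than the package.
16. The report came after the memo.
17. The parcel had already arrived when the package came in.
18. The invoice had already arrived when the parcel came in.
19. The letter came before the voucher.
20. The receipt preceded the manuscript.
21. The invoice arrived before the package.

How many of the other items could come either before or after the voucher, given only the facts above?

2

Forced before the voucher: the contract, the invoice, the letter, and the memo; forced after the voucher: the manuscript, the package, the receipt, and the sample.
That leaves the parcel and the report with no forced order relative to the voucher — 2.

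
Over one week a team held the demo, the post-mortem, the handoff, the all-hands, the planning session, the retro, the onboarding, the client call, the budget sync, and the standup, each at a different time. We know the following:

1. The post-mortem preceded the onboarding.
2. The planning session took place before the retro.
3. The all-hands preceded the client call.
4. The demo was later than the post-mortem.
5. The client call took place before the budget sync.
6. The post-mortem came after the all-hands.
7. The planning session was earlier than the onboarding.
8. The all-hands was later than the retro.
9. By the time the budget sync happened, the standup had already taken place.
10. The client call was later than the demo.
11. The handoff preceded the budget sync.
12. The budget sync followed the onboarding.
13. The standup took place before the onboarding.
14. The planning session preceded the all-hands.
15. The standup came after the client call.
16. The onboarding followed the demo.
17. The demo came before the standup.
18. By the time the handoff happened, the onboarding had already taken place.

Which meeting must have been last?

Every other meeting has a chain of constraints placing it before the budget sync, so the budget sync is last.

the budget sync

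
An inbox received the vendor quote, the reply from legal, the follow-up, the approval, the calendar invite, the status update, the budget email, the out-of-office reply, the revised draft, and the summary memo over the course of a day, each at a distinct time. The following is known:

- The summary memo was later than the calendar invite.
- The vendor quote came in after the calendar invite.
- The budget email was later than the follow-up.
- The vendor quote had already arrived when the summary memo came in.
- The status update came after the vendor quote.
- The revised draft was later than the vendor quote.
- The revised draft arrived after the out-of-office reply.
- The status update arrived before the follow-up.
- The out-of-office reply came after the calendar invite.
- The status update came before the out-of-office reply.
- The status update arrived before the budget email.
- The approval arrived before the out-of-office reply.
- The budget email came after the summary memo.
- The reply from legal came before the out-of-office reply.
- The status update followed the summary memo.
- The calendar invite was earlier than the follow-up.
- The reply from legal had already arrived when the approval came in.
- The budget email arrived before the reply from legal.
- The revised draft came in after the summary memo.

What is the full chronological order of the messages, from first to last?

the calendar invite, the vendor quote, the summary memo, the status update, the follow-up, the budget email, the reply from legal, the approval, the out-of-office reply, the revised draft

The constraints fix every adjacent pair, so only one ordering works:
the calendar invite → the vendor quote → the summary memo → the status update → the follow-up → the budget email → the reply from legal → the approval → the out-of-office reply → the revised draft.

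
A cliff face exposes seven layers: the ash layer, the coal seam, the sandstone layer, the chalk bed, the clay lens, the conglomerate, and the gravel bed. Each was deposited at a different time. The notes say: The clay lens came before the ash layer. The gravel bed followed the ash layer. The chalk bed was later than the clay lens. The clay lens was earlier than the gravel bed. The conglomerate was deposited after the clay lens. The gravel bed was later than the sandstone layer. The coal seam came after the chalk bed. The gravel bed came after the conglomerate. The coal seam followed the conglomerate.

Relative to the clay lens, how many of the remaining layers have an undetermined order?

Forced after the clay lens: the ash layer, the chalk bed, the coal seam, the conglomerate, and the gravel bed.
That leaves the sandstone layer with no forced order relative to the clay lens — 1.

1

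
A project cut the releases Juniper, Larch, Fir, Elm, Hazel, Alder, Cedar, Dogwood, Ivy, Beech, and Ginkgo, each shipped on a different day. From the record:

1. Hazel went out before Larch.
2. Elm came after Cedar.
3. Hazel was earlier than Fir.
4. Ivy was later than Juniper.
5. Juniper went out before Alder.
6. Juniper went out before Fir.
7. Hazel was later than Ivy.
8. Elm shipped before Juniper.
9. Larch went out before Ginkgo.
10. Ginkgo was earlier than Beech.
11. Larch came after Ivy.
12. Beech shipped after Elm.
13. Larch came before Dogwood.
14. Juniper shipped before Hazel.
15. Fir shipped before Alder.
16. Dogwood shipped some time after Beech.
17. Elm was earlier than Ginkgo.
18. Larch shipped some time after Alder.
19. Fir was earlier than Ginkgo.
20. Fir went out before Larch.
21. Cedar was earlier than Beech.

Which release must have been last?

Every other release has a chain of constraints placing it before Dogwood, so Dogwood is last.

Dogwood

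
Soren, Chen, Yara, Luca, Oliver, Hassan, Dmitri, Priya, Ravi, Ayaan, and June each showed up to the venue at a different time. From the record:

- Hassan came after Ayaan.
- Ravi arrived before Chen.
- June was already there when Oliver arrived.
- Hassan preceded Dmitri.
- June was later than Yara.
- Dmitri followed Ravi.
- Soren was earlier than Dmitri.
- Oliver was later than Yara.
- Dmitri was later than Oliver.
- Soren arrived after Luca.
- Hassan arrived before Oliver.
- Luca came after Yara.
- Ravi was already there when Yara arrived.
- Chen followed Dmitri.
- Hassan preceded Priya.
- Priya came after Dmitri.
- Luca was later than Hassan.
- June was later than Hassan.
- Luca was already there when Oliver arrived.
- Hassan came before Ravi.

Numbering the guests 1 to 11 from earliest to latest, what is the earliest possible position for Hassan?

Ayaan must come before Hassan — 1 forced predecessor.
Nothing else is forced ahead of Hassan, so their earliest slot is position 1 + 1 = 2.

2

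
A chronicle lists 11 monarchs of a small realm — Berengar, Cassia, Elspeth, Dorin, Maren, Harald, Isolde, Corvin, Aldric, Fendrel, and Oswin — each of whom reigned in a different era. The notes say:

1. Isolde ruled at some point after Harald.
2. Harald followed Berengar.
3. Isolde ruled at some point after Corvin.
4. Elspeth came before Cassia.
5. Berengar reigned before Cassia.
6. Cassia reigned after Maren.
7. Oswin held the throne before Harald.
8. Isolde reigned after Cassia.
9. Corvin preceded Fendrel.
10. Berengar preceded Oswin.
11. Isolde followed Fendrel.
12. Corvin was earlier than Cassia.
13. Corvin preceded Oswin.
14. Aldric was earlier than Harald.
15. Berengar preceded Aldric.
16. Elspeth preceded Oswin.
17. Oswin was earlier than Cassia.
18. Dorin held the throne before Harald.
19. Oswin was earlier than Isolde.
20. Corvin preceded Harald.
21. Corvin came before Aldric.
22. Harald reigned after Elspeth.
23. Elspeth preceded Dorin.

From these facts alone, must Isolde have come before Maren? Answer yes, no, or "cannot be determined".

no

Tracing the constraints gives Maren → Cassia → Isolde, so Maren must come before Isolde.
That means Isolde cannot be before Maren.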